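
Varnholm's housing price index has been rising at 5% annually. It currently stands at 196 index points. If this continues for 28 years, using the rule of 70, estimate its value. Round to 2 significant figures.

about 780 index points

Doubling time ≈ 70/5 = 14.00 years.
28 years is 28/14.00 ≈ 2.00 doublings, a factor of 2^2.00 ≈ 4.00.
196 × 4.00 ≈ 780 index points.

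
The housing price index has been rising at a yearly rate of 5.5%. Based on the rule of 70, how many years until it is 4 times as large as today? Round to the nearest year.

One doubling takes 70/5.5 = 12.73 years.
Getting to 4× needs 2 doublings: 2 × 12.73 ≈ 25 years.

approximately 25 years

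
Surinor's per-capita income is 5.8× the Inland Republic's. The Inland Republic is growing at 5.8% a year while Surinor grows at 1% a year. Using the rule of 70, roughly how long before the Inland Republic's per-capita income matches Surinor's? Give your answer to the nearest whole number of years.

roughly 37 years

the Inland Republic gains on Surinor at 5.8% − 1% = 4.8 points a year.
At that relative rate the gap halves every 70/4.8 ≈ 14.58 years.
A 5.8× gap takes log₂(5.8) ≈ 2.54 halvings to close: 2.54 × 14.58 ≈ 37 years.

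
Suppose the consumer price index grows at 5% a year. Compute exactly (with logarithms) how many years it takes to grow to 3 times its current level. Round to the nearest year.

23 years

t = ln(3) / ln(1 + 0.05) = 1.0986 / 0.048790 ≈ 22.52.
≈ 23 years.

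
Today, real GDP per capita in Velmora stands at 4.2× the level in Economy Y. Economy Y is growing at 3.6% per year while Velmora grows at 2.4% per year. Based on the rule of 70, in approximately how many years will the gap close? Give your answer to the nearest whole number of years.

≈ 121 years

What matters is the difference: 1.2 pp.
Rule of 70 on the gap: the ratio halves every 70/1.2 ≈ 58.33 years.
A 4.2× gap takes log₂(4.2) ≈ 2.07 halvings to close: 2.07 × 58.33 ≈ 121 years.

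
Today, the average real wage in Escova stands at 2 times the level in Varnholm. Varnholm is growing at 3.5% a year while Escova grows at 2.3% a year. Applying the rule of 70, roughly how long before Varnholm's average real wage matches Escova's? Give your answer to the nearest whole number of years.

approximately 58 years

The growth-rate gap is 3.5% − 2.3% = 1.2 percentage points.
So the ratio between them halves every 70/1.2 ≈ 58.33 years.
A 2 times gap closes after 1 halving: 1 × 58.33 ≈ 58 years.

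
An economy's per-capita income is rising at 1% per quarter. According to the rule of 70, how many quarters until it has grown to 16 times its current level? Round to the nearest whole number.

approximately 280 quarters

At 1% it doubles every 70/1 ≈ 70.00 quarters.
Getting to 16× needs 4 doublings: 4 × 70.00 ≈ 280 quarters.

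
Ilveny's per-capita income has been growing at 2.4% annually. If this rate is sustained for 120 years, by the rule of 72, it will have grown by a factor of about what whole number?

about 16 times

72/2.4 ≈ 30.00 years per doubling.
120 years fits 4 doublings: 2^4 = 16.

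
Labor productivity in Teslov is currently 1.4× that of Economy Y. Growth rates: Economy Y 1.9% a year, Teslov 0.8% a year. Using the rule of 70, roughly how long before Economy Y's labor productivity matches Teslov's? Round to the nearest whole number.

What matters is the difference: 1.1 pp.
Rule of 70 on the gap: the ratio halves every 70/1.1 ≈ 63.64 years.
A 1.4× gap takes log₂(1.4) ≈ 0.49 halvings to close: 0.49 × 63.64 ≈ 31 years.

31 years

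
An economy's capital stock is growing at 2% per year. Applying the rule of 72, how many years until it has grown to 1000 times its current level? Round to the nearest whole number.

One doubling takes 72/2 = 36.00 years.
Reaching 1000× takes log₂(1000) ≈ 9.97 doublings.
9.97 × 36.00 ≈ 359 years.

359 years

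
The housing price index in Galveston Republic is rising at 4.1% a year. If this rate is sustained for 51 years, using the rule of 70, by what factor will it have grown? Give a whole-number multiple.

approximately 8 times

70/4.1 ≈ 17.07 years per doubling.
51 years fits 3 doublings: 2^3 = 8.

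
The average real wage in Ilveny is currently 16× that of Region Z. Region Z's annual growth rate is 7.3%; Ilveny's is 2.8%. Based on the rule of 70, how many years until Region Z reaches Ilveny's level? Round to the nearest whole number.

What matters is the difference: 4.5 pp.
Rule of 70 on the gap: the ratio halves every 70/4.5 ≈ 15.56 years.
A 16× gap closes after 4 halvings: 4 × 15.56 ≈ 62 years.

about 62 years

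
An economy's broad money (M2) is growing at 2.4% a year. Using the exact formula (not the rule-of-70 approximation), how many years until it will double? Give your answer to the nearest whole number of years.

t = ln(2) / ln(1 + 0.024) = 0.6931 / 0.023717 ≈ 29.22.
≈ 29 years.

29 years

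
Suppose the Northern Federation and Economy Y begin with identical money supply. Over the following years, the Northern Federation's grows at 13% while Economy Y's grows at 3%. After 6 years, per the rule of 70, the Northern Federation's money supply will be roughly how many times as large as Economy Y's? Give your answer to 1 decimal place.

1.8 times

Rate gap = 13% − 3% = 10 points.
The ratio doubles every 70/10 ≈ 7.00 years.
6/7.00 ≈ 0.86 doublings → ratio ≈ 2^0.86 ≈ 1.8.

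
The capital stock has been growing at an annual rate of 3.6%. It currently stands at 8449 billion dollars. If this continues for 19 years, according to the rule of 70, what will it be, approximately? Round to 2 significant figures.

It doubles every 70/3.6 ≈ 19.44 years, so 19 years is 0.98 doublings.
2^0.98 ≈ 1.97; 8449 × 1.97 ≈ 17000 billion dollars.

about 17000 billion dollars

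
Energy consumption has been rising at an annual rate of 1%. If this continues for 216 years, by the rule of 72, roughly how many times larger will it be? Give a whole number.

around 8 times

At 1% one doubling takes ≈ 72.00 years; 216 years is 3 of them, so ×8.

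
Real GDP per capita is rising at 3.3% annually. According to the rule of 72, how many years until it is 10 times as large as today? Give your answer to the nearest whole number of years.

72 years

At 3.3% it doubles every 72/3.3 ≈ 21.82 years.
10× is log₂ 10 ≈ 3.32 doublings, so ≈ 3.32 × 21.82 = 72 years.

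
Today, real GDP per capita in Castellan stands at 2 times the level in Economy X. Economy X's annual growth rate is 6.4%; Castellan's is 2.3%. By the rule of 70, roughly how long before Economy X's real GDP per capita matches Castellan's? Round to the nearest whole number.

17 years

What matters is the difference: 4.1 pp.
Rule of 70 on the gap: the ratio halves every 70/4.1 ≈ 17.07 years.
A 2 times gap closes after 1 halving: 1 × 17.07 ≈ 17 years.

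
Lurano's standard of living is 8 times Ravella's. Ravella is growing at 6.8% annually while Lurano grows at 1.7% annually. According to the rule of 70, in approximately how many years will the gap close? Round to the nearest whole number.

≈ 41 years

What matters is the difference: 5.1 pp.
Rule of 70 on the gap: the ratio halves every 70/5.1 ≈ 13.73 years.
An 8 times gap closes after 3 halvings: 3 × 13.73 ≈ 41 years.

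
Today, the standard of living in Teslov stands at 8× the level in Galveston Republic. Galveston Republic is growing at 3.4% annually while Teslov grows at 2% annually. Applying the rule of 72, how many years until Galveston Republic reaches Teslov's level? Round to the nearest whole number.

The growth-rate gap is 3.4% − 2% = 1.4 percentage points.
So the ratio between them halves every 72/1.4 ≈ 51.43 years.
An 8× gap closes after 3 halvings: 3 × 51.43 ≈ 154 years.

≈ 154 years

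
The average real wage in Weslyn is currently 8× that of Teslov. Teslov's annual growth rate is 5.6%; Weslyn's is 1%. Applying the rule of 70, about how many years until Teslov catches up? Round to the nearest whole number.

46 years

Teslov gains on Weslyn at 5.6% − 1% = 4.6 points a year.
At that relative rate the gap halves every 70/4.6 ≈ 15.22 years.
An 8× gap closes after 3 halvings: 3 × 15.22 ≈ 46 years.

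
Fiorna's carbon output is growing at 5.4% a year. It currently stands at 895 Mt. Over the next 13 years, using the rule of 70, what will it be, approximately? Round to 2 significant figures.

Doubling time ≈ 70/5.4 = 12.96 years.
13 years is 13/12.96 ≈ 1.00 doublings, a factor of 2^1.00 ≈ 2.00.
895 × 2.00 ≈ 1800 Mt.

about 1800 Mt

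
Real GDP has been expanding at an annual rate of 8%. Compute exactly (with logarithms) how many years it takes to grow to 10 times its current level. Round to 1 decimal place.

t = ln(10) / ln(1 + 0.08) = 2.3026 / 0.076961 ≈ 29.92.

29.9 years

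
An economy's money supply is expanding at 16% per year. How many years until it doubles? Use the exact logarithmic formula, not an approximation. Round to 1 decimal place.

t = ln(2) / ln(1 + 0.16) = 0.6931 / 0.148420 ≈ 4.67.

4.7 years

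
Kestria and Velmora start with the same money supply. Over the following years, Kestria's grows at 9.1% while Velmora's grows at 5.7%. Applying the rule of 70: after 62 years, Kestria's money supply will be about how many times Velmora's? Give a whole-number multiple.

Rate gap = 9.1% − 5.7% = 3.4 points.
The ratio doubles every 70/3.4 ≈ 20.59 years.
62/20.59 ≈ 3.01 doublings → ratio ≈ 2^3.01 ≈ 8.

8 times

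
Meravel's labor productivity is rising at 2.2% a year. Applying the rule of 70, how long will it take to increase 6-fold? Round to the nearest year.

approximately 82 years

One doubling takes 70/2.2 = 31.82 years.
6× is log₂ 6 ≈ 2.58 doublings, so ≈ 2.58 × 31.82 = 82 years.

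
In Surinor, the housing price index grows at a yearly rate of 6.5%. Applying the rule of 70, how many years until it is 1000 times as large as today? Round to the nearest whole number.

about 107 years

At 6.5% it doubles every 70/6.5 ≈ 10.77 years.
Reaching 1000× takes log₂(1000) ≈ 9.97 doublings.
9.97 × 10.77 ≈ 107 years.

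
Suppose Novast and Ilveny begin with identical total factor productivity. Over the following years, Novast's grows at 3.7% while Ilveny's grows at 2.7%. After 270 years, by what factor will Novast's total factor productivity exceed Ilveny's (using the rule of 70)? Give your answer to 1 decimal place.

Only the 1-point difference matters.
70/1 ≈ 70.00 years per doubling of the ratio; 270 years gives 3.86 doublings, so ≈ 14.5×.

about 14.5 times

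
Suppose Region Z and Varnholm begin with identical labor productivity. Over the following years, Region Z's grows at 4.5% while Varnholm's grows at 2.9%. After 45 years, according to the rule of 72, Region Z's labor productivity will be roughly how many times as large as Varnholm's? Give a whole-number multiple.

about 2 times

Only the 1.6-point difference matters.
72/1.6 ≈ 45.00 years per doubling of the ratio; 45 years gives 1.00 doublings, so ≈ 2×.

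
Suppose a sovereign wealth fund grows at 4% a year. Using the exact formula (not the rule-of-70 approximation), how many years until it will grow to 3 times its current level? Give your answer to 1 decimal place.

28.0 years

t = ln(3) / ln(1 + 0.04) = 1.0986 / 0.039221 ≈ 28.01.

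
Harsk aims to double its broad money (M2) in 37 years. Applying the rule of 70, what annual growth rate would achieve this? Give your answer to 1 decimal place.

≈ 1.9%

70 / 37 ≈ 1.89, so about 1.9% a year.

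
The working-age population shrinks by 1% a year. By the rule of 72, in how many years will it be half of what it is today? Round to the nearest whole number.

72 years

Halving time ≈ 72 / 1 = 72.00 → 72 years.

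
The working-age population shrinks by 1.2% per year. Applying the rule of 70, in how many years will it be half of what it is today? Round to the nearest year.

The rule works in reverse for decay: 70/1.2 ≈ 58.33 years to halve.

approximately 58 years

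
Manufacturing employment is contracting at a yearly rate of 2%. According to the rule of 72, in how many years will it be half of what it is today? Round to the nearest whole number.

Halving time ≈ 72 / 2 = 36.00 → 36 years.

around 36 years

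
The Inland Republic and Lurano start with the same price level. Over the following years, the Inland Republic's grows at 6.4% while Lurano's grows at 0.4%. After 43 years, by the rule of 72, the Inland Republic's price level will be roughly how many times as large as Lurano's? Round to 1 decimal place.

about 12.0 times

Rate gap = 6.4% − 0.4% = 6 points.
The ratio doubles every 72/6 ≈ 12.00 years.
43/12.00 ≈ 3.58 doublings → ratio ≈ 2^3.58 ≈ 12.0.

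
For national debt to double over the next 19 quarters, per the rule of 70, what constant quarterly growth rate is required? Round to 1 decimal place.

70 / 19 ≈ 3.68, so about 3.7% per quarter.

≈ 3.7%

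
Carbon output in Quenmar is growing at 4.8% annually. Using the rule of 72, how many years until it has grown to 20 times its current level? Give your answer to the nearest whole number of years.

65 years

At 4.8% it doubles every 72/4.8 ≈ 15.00 years.
20× is log₂ 20 ≈ 4.32 doublings, so ≈ 4.32 × 15.00 = 65 years.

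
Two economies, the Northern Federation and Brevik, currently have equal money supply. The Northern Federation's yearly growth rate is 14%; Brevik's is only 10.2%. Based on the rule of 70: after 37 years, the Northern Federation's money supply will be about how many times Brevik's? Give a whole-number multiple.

approximately 4 times

Rate gap = 14% − 10.2% = 3.8 points.
The ratio doubles every 70/3.8 ≈ 18.42 years.
37/18.42 ≈ 2.01 doublings → ratio ≈ 2^2.01 ≈ 4.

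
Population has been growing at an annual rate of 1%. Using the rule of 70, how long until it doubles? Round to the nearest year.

70/1 ≈ 70.00, so it doubles roughly every 70 years.

≈ 70 years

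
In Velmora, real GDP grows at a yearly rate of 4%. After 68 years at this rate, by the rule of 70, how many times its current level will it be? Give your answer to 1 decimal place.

Doubling time ≈ 70/4 = 17.50 years.
68 years / 17.50 ≈ 3.89 doublings → factor 2^3.89 ≈ 14.8.

approximately 14.8 times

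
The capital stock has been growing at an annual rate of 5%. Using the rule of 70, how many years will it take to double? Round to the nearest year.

approximately 14 years

Doubling time ≈ 70 / 5 = 14.00 years.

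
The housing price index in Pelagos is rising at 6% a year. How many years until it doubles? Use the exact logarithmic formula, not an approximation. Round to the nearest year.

12 years

t = ln(2) / ln(1 + 0.06) = 0.6931 / 0.058269 ≈ 11.89.
≈ 12 years.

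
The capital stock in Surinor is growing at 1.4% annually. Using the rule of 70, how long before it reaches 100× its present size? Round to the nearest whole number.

One doubling takes 70/1.4 = 50.00 years.
Reaching 100× takes log₂(100) ≈ 6.64 doublings.
6.64 × 50.00 ≈ 332 years.

around 332 years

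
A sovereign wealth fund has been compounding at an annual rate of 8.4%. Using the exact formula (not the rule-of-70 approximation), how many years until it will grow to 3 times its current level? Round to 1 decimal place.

13.6 years

t = ln(3) / ln(1 + 0.084) = 1.0986 / 0.080658 ≈ 13.62.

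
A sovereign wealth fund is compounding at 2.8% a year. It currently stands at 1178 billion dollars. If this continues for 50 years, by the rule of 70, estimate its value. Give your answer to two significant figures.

about 4700 billion dollars

Doubling time ≈ 70/2.8 = 25.00 years.
50 years is 50/25.00 ≈ 2.00 doublings, a factor of 2^2.00 ≈ 4.00.
1178 × 4.00 ≈ 4700 billion dollars.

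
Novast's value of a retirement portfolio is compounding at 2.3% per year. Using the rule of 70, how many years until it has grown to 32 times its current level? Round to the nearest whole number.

approximately 152 years

One doubling takes 70/2.3 = 30.43 years.
32 = 2^5, so 5 doublings → 152 years.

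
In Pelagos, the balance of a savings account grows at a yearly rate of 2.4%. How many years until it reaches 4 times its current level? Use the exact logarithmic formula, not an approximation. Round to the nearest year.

58 years

t = ln(4) / ln(1 + 0.024) = 1.3863 / 0.023717 ≈ 58.45.
≈ 58 years.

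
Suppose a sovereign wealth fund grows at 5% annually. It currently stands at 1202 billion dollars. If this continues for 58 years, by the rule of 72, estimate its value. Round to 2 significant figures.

around 20000 billion dollars

It doubles every 72/5 ≈ 14.40 years, so 58 years is 4.03 doublings.
2^4.03 ≈ 16.34; 1202 × 16.34 ≈ 20000 billion dollars.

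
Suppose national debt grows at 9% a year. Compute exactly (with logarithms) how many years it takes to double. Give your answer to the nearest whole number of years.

t = ln(2) / ln(1 + 0.09) = 0.6931 / 0.086178 ≈ 8.04.
≈ 8 years.

8 years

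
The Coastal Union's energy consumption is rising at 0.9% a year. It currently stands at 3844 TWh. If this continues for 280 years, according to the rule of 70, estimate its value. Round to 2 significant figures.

roughly 47000 TWh

It doubles every 70/0.9 ≈ 77.78 years, so 280 years is 3.60 doublings.
2^3.60 ≈ 12.13; 3844 × 12.13 ≈ 47000 TWh.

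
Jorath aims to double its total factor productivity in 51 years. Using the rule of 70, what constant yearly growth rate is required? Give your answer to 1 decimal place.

70 / 51 ≈ 1.37, so about 1.4% per year.

roughly 1.4% per year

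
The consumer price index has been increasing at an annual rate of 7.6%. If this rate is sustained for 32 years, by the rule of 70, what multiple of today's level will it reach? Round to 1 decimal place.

approximately 11.1 times

Doubles every ≈ 9.21 years (70/7.6).
32 years is 3.47 doublings; 2^3.47 ≈ 11.1×.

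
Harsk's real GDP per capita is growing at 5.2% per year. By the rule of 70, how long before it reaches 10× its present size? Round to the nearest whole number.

Doubling time ≈ 70/5.2 = 13.46 years.
10× is log₂ 10 ≈ 3.32 doublings, so ≈ 3.32 × 13.46 = 45 years.

≈ 45 years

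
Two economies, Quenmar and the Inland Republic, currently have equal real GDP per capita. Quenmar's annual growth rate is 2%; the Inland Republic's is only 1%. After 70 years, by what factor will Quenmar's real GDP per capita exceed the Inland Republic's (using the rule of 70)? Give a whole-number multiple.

≈ 2 times

Only the 1-point difference matters.
70/1 ≈ 70.00 years per doubling of the ratio; 70 years gives 1.00 doublings, so ≈ 2×.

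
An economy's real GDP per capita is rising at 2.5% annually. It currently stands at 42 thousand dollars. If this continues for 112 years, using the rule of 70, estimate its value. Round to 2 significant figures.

approximately 670 thousand dollars

It doubles every 70/2.5 ≈ 28.00 years, so 112 years is 4.00 doublings.
2^4.00 ≈ 16.00; 42 × 16.00 ≈ 670 thousand dollars.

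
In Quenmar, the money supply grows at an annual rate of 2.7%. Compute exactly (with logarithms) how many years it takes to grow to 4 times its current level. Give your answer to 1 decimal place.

52.0 years

t = ln(4) / ln(1 + 0.027) = 1.3863 / 0.026642 ≈ 52.03.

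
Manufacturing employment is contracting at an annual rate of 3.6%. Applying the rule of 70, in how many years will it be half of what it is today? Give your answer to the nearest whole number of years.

around 19 years

Halving time ≈ 70 / 3.6 = 19.44 → 19 years.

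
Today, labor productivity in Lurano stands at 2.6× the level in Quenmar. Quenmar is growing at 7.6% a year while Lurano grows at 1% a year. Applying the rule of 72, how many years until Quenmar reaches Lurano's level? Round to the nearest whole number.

≈ 15 years

The growth-rate gap is 7.6% − 1% = 6.6 percentage points.
So the ratio between them halves every 72/6.6 ≈ 10.91 years.
A 2.6× gap takes log₂(2.6) ≈ 1.38 halvings to close: 1.38 × 10.91 ≈ 15 years.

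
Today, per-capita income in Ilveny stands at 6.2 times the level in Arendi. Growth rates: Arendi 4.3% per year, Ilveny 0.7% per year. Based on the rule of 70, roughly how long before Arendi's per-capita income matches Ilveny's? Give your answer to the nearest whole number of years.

approximately 51 years

What matters is the difference: 3.6 pp.
Rule of 70 on the gap: the ratio halves every 70/3.6 ≈ 19.44 years.
A 6.2 times gap takes log₂(6.2) ≈ 2.63 halvings to close: 2.63 × 19.44 ≈ 51 years.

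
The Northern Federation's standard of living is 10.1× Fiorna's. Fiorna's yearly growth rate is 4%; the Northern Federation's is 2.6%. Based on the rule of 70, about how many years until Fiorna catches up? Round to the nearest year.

What matters is the difference: 1.4 pp.
Rule of 70 on the gap: the ratio halves every 70/1.4 ≈ 50.00 years.
A 10.1× gap takes log₂(10.1) ≈ 3.34 halvings to close: 3.34 × 50.00 ≈ 167 years.

around 167 years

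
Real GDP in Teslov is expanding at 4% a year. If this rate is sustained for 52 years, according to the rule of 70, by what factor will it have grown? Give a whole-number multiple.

Doubling time ≈ 70/4 = 17.50 years.
52/17.50 ≈ 3 doublings, so about 2^3 = 8×.

about 8 times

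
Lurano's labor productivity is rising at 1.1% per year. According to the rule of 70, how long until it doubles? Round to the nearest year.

64 years

At 1.1%, doubling takes about 70/1.1 = 63.64 years.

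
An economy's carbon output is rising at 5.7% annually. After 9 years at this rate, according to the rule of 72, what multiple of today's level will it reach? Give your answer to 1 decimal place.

Doubles every ≈ 12.63 years (72/5.7).
9 years is 0.71 doublings; 2^0.71 ≈ 1.6×.

≈ 1.6 times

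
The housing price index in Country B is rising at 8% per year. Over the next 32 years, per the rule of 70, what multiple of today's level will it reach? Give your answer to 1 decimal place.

approximately 12.6 times

Doubles every ≈ 8.75 years (70/8).
32 years is 3.66 doublings; 2^3.66 ≈ 12.6×.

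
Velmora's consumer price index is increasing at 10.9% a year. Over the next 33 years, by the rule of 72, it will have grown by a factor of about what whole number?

around 32 times

72/10.9 ≈ 6.61 years per doubling.
33 years fits 5 doublings: 2^5 = 32.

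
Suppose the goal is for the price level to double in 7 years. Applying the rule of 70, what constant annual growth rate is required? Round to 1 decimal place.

10.0%

70 / 7 ≈ 10.00, so about 10.0% a year.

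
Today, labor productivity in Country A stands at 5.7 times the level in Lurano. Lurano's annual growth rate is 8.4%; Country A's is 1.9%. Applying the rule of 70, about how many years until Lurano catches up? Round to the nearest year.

27 years

What matters is the difference: 6.5 pp.
Rule of 70 on the gap: the ratio halves every 70/6.5 ≈ 10.77 years.
A 5.7 times gap takes log₂(5.7) ≈ 2.51 halvings to close: 2.51 × 10.77 ≈ 27 years.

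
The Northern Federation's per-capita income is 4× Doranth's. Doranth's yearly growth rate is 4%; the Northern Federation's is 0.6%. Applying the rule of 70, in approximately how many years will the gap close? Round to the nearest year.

41 years

The growth-rate gap is 4% − 0.6% = 3.4 percentage points.
So the ratio between them halves every 70/3.4 ≈ 20.59 years.
A 4× gap closes after 2 halvings: 2 × 20.59 ≈ 41 years.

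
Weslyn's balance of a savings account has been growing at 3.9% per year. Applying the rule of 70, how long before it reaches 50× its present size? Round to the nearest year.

Doubling time ≈ 70/3.9 = 17.95 years.
50× is log₂ 50 ≈ 5.64 doublings, so ≈ 5.64 × 17.95 = 101 years.

about 101 years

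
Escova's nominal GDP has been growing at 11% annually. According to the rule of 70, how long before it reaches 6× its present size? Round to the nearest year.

16 years

At 11% it doubles every 70/11 ≈ 6.36 years.
Reaching 6× takes log₂(6) ≈ 2.58 doublings.
2.58 × 6.36 ≈ 16 years.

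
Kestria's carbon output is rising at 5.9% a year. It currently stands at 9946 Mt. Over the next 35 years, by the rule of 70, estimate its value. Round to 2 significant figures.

≈ 77000 Mt

It doubles every 70/5.9 ≈ 11.86 years, so 35 years is 2.95 doublings.
2^2.95 ≈ 7.73; 9946 × 7.73 ≈ 77000 Mt.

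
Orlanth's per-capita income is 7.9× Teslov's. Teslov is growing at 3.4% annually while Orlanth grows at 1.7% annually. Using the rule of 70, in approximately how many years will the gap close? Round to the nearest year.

What matters is the difference: 1.7 pp.
Rule of 70 on the gap: the ratio halves every 70/1.7 ≈ 41.18 years.
A 7.9× gap takes log₂(7.9) ≈ 2.98 halvings to close: 2.98 × 41.18 ≈ 123 years.

≈ 123 years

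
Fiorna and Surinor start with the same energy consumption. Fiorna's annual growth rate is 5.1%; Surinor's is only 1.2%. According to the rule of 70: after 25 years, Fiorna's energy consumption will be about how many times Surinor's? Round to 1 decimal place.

≈ 2.6 times

Rate gap = 5.1% − 1.2% = 3.9 points.
The ratio doubles every 70/3.9 ≈ 17.95 years.
25/17.95 ≈ 1.39 doublings → ratio ≈ 2^1.39 ≈ 2.6.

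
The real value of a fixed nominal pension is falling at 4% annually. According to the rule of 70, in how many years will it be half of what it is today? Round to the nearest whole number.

Halving time ≈ 70 / 4 = 17.50 → 18 years.

18 years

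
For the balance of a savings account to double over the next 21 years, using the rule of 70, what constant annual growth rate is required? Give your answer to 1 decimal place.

around 3.3% a year

70 / 21 ≈ 3.33, so about 3.3% a year.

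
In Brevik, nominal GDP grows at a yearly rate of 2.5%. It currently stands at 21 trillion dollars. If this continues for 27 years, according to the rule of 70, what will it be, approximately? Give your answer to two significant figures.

Doubling time ≈ 70/2.5 = 28.00 years.
27 years is 27/28.00 ≈ 0.96 doublings, a factor of 2^0.96 ≈ 1.95.
21 × 1.95 ≈ 41 trillion dollars.

approximately 41 trillion dollars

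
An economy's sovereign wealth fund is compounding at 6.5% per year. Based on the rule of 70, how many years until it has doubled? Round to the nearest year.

roughly 11 years

70/6.5 ≈ 10.77, so it doubles roughly every 11 years.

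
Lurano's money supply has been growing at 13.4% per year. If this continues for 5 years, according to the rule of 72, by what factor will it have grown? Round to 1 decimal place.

Doubling time ≈ 72/13.4 = 5.37 years.
5 years / 5.37 ≈ 0.93 doublings → factor 2^0.93 ≈ 1.9.

1.9 times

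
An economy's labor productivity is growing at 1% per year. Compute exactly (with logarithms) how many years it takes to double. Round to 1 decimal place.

t = ln(2) / ln(1 + 0.01) = 0.6931 / 0.009950 ≈ 69.66.

69.7 years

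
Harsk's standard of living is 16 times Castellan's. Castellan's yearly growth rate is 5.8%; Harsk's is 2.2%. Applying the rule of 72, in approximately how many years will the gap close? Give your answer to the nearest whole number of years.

What matters is the difference: 3.6 pp.
Rule of 72 on the gap: the ratio halves every 72/3.6 ≈ 20.00 years.
A 16 times gap closes after 4 halvings: 4 × 20.00 ≈ 80 years.

≈ 80 years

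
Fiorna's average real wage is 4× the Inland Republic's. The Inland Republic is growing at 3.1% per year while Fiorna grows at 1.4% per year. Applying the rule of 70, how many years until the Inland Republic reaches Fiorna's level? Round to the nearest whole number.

≈ 82 years

The growth-rate gap is 3.1% − 1.4% = 1.7 percentage points.
So the ratio between them halves every 70/1.7 ≈ 41.18 years.
A 4× gap closes after 2 halvings: 2 × 41.18 ≈ 82 years.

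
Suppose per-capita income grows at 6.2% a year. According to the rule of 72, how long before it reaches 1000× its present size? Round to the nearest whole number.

roughly 116 years

At 6.2% it doubles every 72/6.2 ≈ 11.61 years.
Reaching 1000× takes log₂(1000) ≈ 9.97 doublings.
9.97 × 11.61 ≈ 116 years.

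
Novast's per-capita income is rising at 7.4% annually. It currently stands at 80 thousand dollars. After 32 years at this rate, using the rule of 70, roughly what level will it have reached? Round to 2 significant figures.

approximately 830 thousand dollars

Doubling time ≈ 70/7.4 = 9.46 years.
32 years is 32/9.46 ≈ 3.38 doublings, a factor of 2^3.38 ≈ 10.41.
80 × 10.41 ≈ 830 thousand dollars.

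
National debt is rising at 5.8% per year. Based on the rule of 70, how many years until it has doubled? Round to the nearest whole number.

around 12 years

70/5.8 ≈ 12.07, so it doubles roughly every 12 years.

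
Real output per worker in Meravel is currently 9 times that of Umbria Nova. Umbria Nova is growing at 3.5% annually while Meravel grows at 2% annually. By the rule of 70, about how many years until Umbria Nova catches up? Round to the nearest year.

What matters is the difference: 1.5 pp.
Rule of 70 on the gap: the ratio halves every 70/1.5 ≈ 46.67 years.
A 9 times gap takes log₂(9) ≈ 3.17 halvings to close: 3.17 × 46.67 ≈ 148 years.

roughly 148 years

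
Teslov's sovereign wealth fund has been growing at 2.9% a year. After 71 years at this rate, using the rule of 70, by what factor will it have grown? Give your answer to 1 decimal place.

7.7 times

Doubling time ≈ 70/2.9 = 24.14 years.
71 years / 24.14 ≈ 2.94 doublings → factor 2^2.94 ≈ 7.7.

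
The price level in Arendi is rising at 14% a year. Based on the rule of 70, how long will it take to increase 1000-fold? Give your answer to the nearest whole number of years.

about 50 years

At 14% it doubles every 70/14 ≈ 5.00 years.
1000× is log₂ 1000 ≈ 9.97 doublings, so ≈ 9.97 × 5.00 = 50 years.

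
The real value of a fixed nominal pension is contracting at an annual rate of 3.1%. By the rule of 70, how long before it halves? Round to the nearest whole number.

Falling at 3.1%, it halves about every 70/3.1 = 22.58 years.

around 23 years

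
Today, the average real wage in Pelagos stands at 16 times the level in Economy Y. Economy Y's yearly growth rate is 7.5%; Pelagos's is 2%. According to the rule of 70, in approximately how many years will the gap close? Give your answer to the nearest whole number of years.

approximately 51 years

What matters is the difference: 5.5 pp.
Rule of 70 on the gap: the ratio halves every 70/5.5 ≈ 12.73 years.
A 16 times gap closes after 4 halvings: 4 × 12.73 ≈ 51 years.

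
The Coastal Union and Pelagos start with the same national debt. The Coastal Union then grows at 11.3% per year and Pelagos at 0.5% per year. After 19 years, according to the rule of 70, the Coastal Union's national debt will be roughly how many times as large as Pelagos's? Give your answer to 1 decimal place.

about 7.6 times

the Coastal Union pulls ahead at 10.8 pp per year, so the ratio doubles every 70/10.8 ≈ 6.48 years.
In 19 years that's 2.93 doublings: 2^2.93 ≈ 7.6.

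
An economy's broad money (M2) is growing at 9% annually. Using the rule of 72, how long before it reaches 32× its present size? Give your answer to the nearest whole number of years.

At 9% it doubles every 72/9 ≈ 8.00 years.
32× is 5 doublings, so 5 × 8.00 ≈ 40 years.

around 40 years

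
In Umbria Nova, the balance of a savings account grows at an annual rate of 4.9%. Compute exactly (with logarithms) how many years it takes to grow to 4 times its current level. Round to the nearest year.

t = ln(4) / ln(1 + 0.049) = 1.3863 / 0.047837 ≈ 28.98.
≈ 29 years.

29 years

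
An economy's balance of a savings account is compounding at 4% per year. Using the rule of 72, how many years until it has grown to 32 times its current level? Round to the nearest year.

Doubling time ≈ 72/4 = 18.00 years.
Getting to 32× needs 5 doublings: 5 × 18.00 ≈ 90 years.

around 90 years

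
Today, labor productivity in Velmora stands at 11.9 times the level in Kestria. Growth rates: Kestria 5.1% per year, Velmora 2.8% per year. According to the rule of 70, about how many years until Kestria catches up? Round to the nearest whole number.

109 years

Kestria gains on Velmora at 5.1% − 2.8% = 2.3 points a year.
At that relative rate the gap halves every 70/2.3 ≈ 30.43 years.
An 11.9 times gap takes log₂(11.9) ≈ 3.57 halvings to close: 3.57 × 30.43 ≈ 109 years.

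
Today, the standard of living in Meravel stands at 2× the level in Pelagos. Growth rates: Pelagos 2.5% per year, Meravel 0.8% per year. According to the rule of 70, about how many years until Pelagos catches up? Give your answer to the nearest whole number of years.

41 years

What matters is the difference: 1.7 pp.
Rule of 70 on the gap: the ratio halves every 70/1.7 ≈ 41.18 years.
A 2× gap closes after 1 halving: 1 × 41.18 ≈ 41 years.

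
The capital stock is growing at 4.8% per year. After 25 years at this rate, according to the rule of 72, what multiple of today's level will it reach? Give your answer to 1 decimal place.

Doubling time ≈ 72/4.8 = 15.00 years.
25 years / 15.00 ≈ 1.67 doublings → factor 2^1.67 ≈ 3.2.

about 3.2 times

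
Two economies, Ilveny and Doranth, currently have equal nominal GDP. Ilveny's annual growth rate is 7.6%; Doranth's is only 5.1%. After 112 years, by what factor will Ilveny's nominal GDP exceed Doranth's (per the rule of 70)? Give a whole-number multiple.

16 times

Ilveny pulls ahead at 2.5 pp per year, so the ratio doubles every 70/2.5 ≈ 28.00 years.
In 112 years that's 4.00 doublings: 2^4.00 ≈ 16.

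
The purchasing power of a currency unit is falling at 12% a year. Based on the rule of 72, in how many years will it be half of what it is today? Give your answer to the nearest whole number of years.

roughly 6 years

The rule works in reverse for decay: 72/12 ≈ 6.00 years to halve.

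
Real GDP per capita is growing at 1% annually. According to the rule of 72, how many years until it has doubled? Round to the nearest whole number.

roughly 72 years

72/1 ≈ 72.00, so it doubles roughly every 72 years.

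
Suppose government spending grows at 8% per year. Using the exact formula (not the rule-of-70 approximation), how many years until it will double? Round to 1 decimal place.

9.0 years

t = ln(2) / ln(1 + 0.08) = 0.6931 / 0.076961 ≈ 9.01.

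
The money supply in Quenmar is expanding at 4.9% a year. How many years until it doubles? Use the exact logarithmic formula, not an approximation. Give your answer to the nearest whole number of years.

t = ln(2) / ln(1 + 0.049) = 0.6931 / 0.047837 ≈ 14.49.
≈ 14 years.

14 years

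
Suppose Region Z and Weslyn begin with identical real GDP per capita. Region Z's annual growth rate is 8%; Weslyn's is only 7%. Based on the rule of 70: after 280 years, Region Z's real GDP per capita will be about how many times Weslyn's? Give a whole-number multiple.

Rate gap = 8% − 7% = 1 point.
The ratio doubles every 70/1 ≈ 70.00 years.
280/70.00 ≈ 4.00 doublings → ratio ≈ 2^4.00 ≈ 16.

about 16 times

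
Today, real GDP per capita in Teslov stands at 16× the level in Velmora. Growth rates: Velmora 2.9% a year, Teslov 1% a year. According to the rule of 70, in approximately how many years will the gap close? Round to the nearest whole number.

Velmora gains on Teslov at 2.9% − 1% = 1.9 points a year.
At that relative rate the gap halves every 70/1.9 ≈ 36.84 years.
A 16× gap closes after 4 halvings: 4 × 36.84 ≈ 147 years.

147 years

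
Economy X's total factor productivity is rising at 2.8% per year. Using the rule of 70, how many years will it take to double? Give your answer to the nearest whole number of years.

Doubling time ≈ 70 / 2.8 = 25.00 years.

around 25 years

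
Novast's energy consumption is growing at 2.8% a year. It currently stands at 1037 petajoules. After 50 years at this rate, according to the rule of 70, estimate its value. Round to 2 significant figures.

around 4100 petajoules

Doubling time ≈ 70/2.8 = 25.00 years.
50 years is 50/25.00 ≈ 2.00 doublings, a factor of 2^2.00 ≈ 4.00.
1037 × 4.00 ≈ 4100 petajoules.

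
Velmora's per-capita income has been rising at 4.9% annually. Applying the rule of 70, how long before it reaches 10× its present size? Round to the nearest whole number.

around 47 years

Doubling time ≈ 70/4.9 = 14.29 years.
Reaching 10× takes log₂(10) ≈ 3.32 doublings.
3.32 × 14.29 ≈ 47 years.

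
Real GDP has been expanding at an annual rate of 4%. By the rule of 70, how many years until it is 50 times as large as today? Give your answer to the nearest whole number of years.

One doubling takes 70/4 = 17.50 years.
50× is log₂ 50 ≈ 5.64 doublings, so ≈ 5.64 × 17.50 = 99 years.

roughly 99 years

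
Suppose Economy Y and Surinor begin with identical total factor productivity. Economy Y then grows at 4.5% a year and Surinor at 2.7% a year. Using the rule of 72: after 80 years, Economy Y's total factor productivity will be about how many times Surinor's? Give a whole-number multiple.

Economy Y pulls ahead at 1.8 pp per year, so the ratio doubles every 72/1.8 ≈ 40.00 years.
In 80 years that's 2.00 doublings: 2^2.00 ≈ 4.

≈ 4 times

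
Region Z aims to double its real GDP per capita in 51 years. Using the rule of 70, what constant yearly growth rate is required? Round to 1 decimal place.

70 / 51 ≈ 1.37, so about 1.4% per year.

about 1.4%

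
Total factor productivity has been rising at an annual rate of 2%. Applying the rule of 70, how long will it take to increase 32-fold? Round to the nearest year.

Doubling time ≈ 70/2 = 35.00 years.
32 = 2^5, so 5 doublings → 175 years.

about 175 years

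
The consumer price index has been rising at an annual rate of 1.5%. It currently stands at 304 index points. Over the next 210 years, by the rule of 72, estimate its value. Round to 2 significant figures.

Doubling time ≈ 72/1.5 = 48.00 years.
210 years is 210/48.00 ≈ 4.38 doublings, a factor of 2^4.38 ≈ 20.82.
304 × 20.82 ≈ 6300 index points.

about 6300 index points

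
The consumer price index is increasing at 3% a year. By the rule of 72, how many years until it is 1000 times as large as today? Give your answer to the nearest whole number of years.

about 239 years

One doubling takes 72/3 = 24.00 years.
Reaching 1000× takes log₂(1000) ≈ 9.97 doublings.
9.97 × 24.00 ≈ 239 years.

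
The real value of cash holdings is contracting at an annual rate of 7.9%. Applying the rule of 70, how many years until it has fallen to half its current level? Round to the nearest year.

around 9 years

Falling at 7.9%, it halves about every 70/7.9 = 8.86 years.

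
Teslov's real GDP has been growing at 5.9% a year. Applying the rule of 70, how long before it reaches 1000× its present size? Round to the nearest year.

≈ 118 years

Doubling time ≈ 70/5.9 = 11.86 years.
1000× is log₂ 1000 ≈ 9.97 doublings, so ≈ 9.97 × 11.86 = 118 years.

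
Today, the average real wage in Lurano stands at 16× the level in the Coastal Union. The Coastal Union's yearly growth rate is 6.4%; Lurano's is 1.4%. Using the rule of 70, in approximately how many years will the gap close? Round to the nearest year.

the Coastal Union gains on Lurano at 6.4% − 1.4% = 5 points a year.
At that relative rate the gap halves every 70/5 ≈ 14.00 years.
A 16× gap closes after 4 halvings: 4 × 14.00 ≈ 56 years.

≈ 56 years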